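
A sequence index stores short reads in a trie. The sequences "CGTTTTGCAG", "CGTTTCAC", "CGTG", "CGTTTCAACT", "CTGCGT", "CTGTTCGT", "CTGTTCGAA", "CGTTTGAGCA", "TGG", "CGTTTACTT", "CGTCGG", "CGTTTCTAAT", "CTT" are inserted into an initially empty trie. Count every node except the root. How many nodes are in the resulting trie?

49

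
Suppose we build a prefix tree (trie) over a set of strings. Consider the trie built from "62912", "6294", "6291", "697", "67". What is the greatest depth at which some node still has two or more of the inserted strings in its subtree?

The deepest shared node is where two words last agree before diverging.
e.g. "6291" and "62912" share the prefix "6291" of length 4; no pair shares a longer one.
Longest shared-prefix length: 4

4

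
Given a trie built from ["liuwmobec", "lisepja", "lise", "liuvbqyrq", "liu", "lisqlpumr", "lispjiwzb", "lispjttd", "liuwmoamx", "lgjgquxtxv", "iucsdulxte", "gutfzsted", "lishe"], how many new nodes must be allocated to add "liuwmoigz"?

3

"liuwmo" is already a path in the trie; the remaining "igz" must be added.
New nodes needed: |"liuwmoigz"| − 6 = 9 − 6 = 3.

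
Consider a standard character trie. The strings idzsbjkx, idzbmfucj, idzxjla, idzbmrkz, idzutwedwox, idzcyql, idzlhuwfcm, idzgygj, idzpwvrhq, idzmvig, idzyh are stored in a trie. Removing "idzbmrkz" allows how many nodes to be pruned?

3

Walk "idzbmrkz" from the leaf back toward the root, removing each node that no remaining word uses.
The suffix "rkz" (3 nodes) is used only by "idzbmrkz"; the node for "idzbm" still has the child "f", so pruning stops there.
Nodes removed: 3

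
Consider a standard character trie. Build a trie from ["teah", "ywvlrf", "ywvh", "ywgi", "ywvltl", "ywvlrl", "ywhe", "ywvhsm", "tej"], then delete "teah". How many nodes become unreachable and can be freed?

Walk "teah" from the leaf back toward the root, removing each node that no remaining word uses.
The suffix "ah" (2 nodes) is used only by "teah"; the node for "te" still has the child "j", so pruning stops there.
Nodes removed: 2

2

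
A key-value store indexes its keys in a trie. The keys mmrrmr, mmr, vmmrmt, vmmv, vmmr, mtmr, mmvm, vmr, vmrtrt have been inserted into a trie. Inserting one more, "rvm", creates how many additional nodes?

No existing word starts with "r", so every character of "rvm" needs a new node.
3 − 0 = 3 new nodes.

3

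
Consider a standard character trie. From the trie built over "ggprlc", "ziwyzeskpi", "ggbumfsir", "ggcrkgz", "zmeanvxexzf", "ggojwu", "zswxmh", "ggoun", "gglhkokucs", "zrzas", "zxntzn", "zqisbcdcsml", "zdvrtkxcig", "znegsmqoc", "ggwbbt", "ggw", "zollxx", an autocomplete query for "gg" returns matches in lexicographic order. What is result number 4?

ggojwu

Filter for "gg…" and sort: "ggbumfsir", "ggcrkgz", "gglhkokucs", "ggojwu", "ggoun", "ggprlc", "ggw", "ggwbbt"
Position 4: ggojwu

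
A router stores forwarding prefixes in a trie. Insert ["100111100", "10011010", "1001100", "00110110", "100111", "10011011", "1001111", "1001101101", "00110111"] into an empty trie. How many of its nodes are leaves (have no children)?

6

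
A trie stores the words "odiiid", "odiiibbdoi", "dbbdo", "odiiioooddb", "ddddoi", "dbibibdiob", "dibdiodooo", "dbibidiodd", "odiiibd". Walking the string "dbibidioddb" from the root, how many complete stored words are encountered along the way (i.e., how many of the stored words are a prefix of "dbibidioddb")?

1

Traverse "dbibidioddb" character by character; count nodes along the way that are marked as word ends.
Prefixes of the query that are stored words: "dbibidiodd"
Count: 1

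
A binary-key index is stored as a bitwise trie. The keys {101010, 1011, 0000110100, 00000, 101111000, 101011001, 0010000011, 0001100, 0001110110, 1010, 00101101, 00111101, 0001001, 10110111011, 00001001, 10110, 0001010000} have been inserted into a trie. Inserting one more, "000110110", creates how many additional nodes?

"000110" is already a path in the trie; the remaining "110" must be added.
Each of the 3 remaining characters creates one node.

3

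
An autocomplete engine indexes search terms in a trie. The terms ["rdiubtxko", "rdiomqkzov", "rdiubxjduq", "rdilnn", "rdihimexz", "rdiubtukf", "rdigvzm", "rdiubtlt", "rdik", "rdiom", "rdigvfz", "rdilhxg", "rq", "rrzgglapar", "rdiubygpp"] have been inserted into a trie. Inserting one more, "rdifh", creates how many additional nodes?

The longest prefix of "rdifh" already in the trie is "rdi" (length 3).
Each of the 2 remaining characters creates one node.

2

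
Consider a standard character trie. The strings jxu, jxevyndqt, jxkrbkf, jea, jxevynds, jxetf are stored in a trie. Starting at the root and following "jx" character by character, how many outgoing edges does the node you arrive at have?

Follow the path "jx" to its node, then look at its outgoing edges.
Distinct next characters after "jx": e, k, u.
That node has 3 child edges.

3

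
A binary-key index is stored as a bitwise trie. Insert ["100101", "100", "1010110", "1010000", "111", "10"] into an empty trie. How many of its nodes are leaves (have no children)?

A leaf is a node with no children — equivalently, the end of a word that is not a proper prefix of any other stored word.
Those words: "100101", "1010000", "1010110", "111"
Leaf count: 4

4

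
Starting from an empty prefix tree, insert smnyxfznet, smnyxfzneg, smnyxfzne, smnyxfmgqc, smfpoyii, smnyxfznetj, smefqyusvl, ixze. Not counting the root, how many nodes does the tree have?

34

Count nodes per top-level branch (shared prefixes stored once):
  'i'-branch (ixze): 4 nodes
  's'-branch (smefqyusvl, smfpoyii, smnyxfmgqc, smnyxfzne, smnyxfzneg, smnyxfznet, smnyxfznetj): 30 nodes
Sum: 34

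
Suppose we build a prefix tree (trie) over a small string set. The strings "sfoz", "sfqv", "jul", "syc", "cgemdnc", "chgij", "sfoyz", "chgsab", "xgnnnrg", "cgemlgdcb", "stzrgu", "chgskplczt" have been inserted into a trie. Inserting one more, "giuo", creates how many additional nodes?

No existing word starts with "g", so every character of "giuo" needs a new node.
4 − 0 = 4 new nodes.

4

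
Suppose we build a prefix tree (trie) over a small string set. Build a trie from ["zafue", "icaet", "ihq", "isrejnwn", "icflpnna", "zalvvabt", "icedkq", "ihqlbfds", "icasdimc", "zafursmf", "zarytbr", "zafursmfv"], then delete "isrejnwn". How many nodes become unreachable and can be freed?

7

Walk "isrejnwn" from the leaf back toward the root, removing each node that no remaining word uses.
The suffix "srejnwn" (7 nodes) is used only by "isrejnwn"; the node for "i" still has the child "c", so pruning stops there.
Nodes removed: 7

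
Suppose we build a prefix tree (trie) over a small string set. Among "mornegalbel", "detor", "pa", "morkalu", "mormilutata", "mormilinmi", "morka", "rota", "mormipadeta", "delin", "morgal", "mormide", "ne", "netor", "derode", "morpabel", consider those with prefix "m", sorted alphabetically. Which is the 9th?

morpabel

Words with prefix "m", in lexicographic order: "morgal", "morka", "morkalu", "mormide", "mormilinmi", "mormilutata", "mormipadeta", "mornegalbel", "morpabel"
Position 9: morpabel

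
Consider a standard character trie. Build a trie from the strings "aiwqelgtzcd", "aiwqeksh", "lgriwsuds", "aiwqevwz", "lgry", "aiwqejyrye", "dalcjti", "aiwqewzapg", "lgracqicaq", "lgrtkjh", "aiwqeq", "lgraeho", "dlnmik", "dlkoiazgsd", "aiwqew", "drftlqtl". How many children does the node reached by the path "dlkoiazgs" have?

1

The children of the "dlkoiazgs" node are the distinct next characters among strings starting with "dlkoiazgs".
Distinct next characters after "dlkoiazgs": d.
That node has 1 child edge.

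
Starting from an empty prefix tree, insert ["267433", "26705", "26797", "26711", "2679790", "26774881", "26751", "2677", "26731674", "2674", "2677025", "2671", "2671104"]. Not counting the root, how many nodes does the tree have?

31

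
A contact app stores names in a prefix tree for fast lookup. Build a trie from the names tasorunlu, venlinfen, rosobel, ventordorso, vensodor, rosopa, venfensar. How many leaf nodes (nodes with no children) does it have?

7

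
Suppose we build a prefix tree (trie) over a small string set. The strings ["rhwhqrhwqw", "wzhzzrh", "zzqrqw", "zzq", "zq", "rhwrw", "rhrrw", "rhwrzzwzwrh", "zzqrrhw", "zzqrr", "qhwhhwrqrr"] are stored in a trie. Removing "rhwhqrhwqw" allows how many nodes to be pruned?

After clearing the end-marker at "rhwhqrhwqw", prune upward until reaching a node still needed by another word.
The suffix "hqrhwqw" (7 nodes) is used only by "rhwhqrhwqw"; the node for "rhw" still has the child "r", so pruning stops there.
Nodes removed: 7

7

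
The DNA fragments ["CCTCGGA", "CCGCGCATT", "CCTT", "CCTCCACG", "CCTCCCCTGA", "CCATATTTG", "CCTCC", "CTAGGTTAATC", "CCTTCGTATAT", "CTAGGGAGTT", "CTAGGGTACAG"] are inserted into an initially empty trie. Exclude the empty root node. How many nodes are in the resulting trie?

58

Insert word by word; a character creates a node only if that edge doesn't already exist:
  "CCTCGGA" → 7 new (C, C, T, C, G, G, A)
  "CCGCGCATT" → prefix "CC" already present; 7 new (G, C, G, C, A, T, T)
  "CCTT" → prefix "CCT" already present; 1 new (T)
  "CCTCCACG" → prefix "CCTC" already present; 4 new (C, A, C, G)
  "CCTCCCCTGA" → prefix "CCTCC" already present; 5 new (C, C, T, G, A)
  "CCATATTTG" → prefix "CC" already present; 7 new (A, T, A, T, T, T, G)
  "CCTCC" → prefix "CCTCC" already present; 0 new (none)
  "CTAGGTTAATC" → prefix "C" already present; 10 new (T, A, G, G, T, T, A, A, T, C)
  "CCTTCGTATAT" → prefix "CCTT" already present; 7 new (C, G, T, A, T, A, T)
  "CTAGGGAGTT" → prefix "CTAGG" already present; 5 new (G, A, G, T, T)
  "CTAGGGTACAG" → prefix "CTAGGG" already present; 5 new (T, A, C, A, G)
Total nodes = 7 + 7 + 1 + 4 + 5 + 7 + 0 + 10 + 7 + 5 + 5 = 58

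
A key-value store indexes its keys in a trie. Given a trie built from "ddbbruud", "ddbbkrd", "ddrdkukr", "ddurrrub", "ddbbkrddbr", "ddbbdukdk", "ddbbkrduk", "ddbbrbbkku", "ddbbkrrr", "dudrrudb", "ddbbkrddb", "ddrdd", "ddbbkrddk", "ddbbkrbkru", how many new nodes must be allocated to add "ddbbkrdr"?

1

Walking "ddbbkrdr" from the root, the first 7 characters ("ddbbkrd") follow existing edges; "r" is the first miss.
New nodes needed: |"ddbbkrdr"| − 7 = 8 − 7 = 1.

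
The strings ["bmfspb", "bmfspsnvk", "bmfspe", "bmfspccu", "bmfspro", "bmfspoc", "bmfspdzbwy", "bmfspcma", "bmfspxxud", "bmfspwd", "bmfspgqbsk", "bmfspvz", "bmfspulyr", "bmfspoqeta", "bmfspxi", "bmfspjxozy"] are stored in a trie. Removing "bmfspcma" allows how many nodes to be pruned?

2

A node on "bmfspcma"'s path can go only if nothing else ends at it or branches off below it.
The suffix "ma" (2 nodes) is used only by "bmfspcma"; the node for "bmfspc" still has the child "c", so pruning stops there.
Nodes removed: 2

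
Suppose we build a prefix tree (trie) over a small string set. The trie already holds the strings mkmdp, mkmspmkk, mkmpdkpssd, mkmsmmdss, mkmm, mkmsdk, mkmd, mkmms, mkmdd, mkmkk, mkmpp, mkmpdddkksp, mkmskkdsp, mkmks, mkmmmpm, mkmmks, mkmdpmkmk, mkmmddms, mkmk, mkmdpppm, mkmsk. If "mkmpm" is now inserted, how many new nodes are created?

"mkmp" is already a path in the trie; the remaining "m" must be added.
New nodes needed: |"mkmpm"| − 4 = 5 − 4 = 1.

1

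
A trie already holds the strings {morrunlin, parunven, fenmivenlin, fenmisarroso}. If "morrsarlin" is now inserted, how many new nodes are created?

6

"morr" is already a path in the trie; the remaining "sarlin" must be added.
New nodes needed: |"morrsarlin"| − 4 = 10 − 4 = 6.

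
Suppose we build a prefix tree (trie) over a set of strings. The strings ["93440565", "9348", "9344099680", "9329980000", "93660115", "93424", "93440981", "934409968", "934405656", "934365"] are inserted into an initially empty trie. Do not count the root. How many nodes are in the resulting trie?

Trace insertions, counting only characters that open a new branch:
  "93440565" → 8 new (9, 3, 4, 4, 0, 5, 6, 5)
  "9348" → prefix "934" already present; 1 new (8)
  "9344099680" → prefix "93440" already present; 5 new (9, 9, 6, 8, 0)
  "9329980000" → prefix "93" already present; 8 new (2, 9, 9, 8, 0, 0, 0, 0)
  "93660115" → prefix "93" already present; 6 new (6, 6, 0, 1, 1, 5)
  "93424" → prefix "934" already present; 2 new (2, 4)
  "93440981" → prefix "934409" already present; 2 new (8, 1)
  "934409968" → prefix "934409968" already present; 0 new (none)
  "934405656" → prefix "93440565" already present; 1 new (6)
  "934365" → prefix "934" already present; 3 new (3, 6, 5)
Total nodes = 8 + 1 + 5 + 8 + 6 + 2 + 2 + 0 + 1 + 3 = 36

36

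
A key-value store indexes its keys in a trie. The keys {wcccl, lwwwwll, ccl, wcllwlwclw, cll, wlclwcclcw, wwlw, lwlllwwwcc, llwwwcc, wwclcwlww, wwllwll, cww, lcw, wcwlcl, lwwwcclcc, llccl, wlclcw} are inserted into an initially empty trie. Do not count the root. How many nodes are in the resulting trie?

Trace insertions, counting only characters that open a new branch:
  "wcccl" → 5 new (w, c, c, c, l)
  "lwwwwll" → 7 new (l, w, w, w, w, l, l)
  "ccl" → 3 new (c, c, l)
  "wcllwlwclw" → prefix "wc" already present; 8 new (l, l, w, l, w, c, l, w)
  "cll" → prefix "c" already present; 2 new (l, l)
  "wlclwcclcw" → prefix "w" already present; 9 new (l, c, l, w, c, c, l, c, w)
  "wwlw" → prefix "w" already present; 3 new (w, l, w)
  "lwlllwwwcc" → prefix "lw" already present; 8 new (l, l, l, w, w, w, c, c)
  "llwwwcc" → prefix "l" already present; 6 new (l, w, w, w, c, c)
  "wwclcwlww" → prefix "ww" already present; 7 new (c, l, c, w, l, w, w)
  "wwllwll" → prefix "wwl" already present; 4 new (l, w, l, l)
  "cww" → prefix "c" already present; 2 new (w, w)
  "lcw" → prefix "l" already present; 2 new (c, w)
  "wcwlcl" → prefix "wc" already present; 4 new (w, l, c, l)
  "lwwwcclcc" → prefix "lwww" already present; 5 new (c, c, l, c, c)
  "llccl" → prefix "ll" already present; 3 new (c, c, l)
  "wlclcw" → prefix "wlcl" already present; 2 new (c, w)
Total nodes = 5 + 7 + 3 + 8 + 2 + 9 + 3 + 8 + 6 + 7 + 4 + 2 + 2 + 4 + 5 + 3 + 2 = 80

80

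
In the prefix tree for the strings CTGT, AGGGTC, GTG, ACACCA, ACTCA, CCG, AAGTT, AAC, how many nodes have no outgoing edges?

8

Leaves are exactly the stored words that no other stored word extends.
Those words: "AAC", "AAGTT", "ACACCA", "ACTCA", "AGGGTC", "CCG", "CTGT", "GTG"
Leaf count: 8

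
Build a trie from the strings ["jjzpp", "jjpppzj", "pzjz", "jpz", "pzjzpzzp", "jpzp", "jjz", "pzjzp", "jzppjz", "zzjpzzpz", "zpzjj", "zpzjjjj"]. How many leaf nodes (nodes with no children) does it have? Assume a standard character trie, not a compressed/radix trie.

7

Leaves are exactly the stored words that no other stored word extends.
Those words: "jjpppzj", "jjzpp", "jpzp", "jzppjz", "pzjzpzzp", "zpzjjjj", "zzjpzzpz"
Leaf count: 7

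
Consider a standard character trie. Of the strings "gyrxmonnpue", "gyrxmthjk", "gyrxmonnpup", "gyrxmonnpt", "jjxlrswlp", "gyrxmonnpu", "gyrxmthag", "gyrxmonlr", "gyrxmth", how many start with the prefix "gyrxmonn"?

Filter for entries beginning with "gyrxmonn":
Words under "gyrxmonn": gyrxmonnpt, gyrxmonnpu, gyrxmonnpue, gyrxmonnpup
Count: 4

4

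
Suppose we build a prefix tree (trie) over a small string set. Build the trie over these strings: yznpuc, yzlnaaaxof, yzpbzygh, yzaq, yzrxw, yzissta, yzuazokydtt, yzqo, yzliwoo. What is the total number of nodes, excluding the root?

Trace insertions, counting only characters that open a new branch:
  "yznpuc" → 6 new (y, z, n, p, u, c)
  "yzlnaaaxof" → prefix "yz" already present; 8 new (l, n, a, a, a, x, o, f)
  "yzpbzygh" → prefix "yz" already present; 6 new (p, b, z, y, g, h)
  "yzaq" → prefix "yz" already present; 2 new (a, q)
  "yzrxw" → prefix "yz" already present; 3 new (r, x, w)
  "yzissta" → prefix "yz" already present; 5 new (i, s, s, t, a)
  "yzuazokydtt" → prefix "yz" already present; 9 new (u, a, z, o, k, y, d, t, t)
  "yzqo" → prefix "yz" already present; 2 new (q, o)
  "yzliwoo" → prefix "yzl" already present; 4 new (i, w, o, o)
Total nodes = 6 + 8 + 6 + 2 + 3 + 5 + 9 + 2 + 4 = 45

45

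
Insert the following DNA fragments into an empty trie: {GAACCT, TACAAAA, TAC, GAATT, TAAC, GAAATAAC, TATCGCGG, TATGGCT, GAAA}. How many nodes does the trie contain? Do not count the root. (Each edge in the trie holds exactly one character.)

Count nodes per top-level branch (shared prefixes stored once):
  'G'-branch (GAAA, GAAATAAC, GAACCT, GAATT): 13 nodes
  'T'-branch (TAAC, TAC, TACAAAA, TATCGCGG, TATGGCT): 19 nodes
Sum: 32

32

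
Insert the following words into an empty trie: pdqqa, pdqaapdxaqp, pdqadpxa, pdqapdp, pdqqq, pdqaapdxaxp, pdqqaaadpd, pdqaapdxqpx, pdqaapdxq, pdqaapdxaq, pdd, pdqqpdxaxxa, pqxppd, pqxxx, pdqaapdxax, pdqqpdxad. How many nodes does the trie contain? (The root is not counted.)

Count nodes per top-level branch (shared prefixes stored once):
  'p'-branch (pdd, pdqaapdxaq, pdqaapdxaqp, pdqaapdxax, pdqaapdxaxp, pdqaapdxq, pdqaapdxqpx, pdqadpxa, pdqapdp, pdqqa, pdqqaaadpd, pdqqpdxad, pdqqpdxaxxa, pdqqq, pqxppd, pqxxx): 47 nodes
Sum: 47

47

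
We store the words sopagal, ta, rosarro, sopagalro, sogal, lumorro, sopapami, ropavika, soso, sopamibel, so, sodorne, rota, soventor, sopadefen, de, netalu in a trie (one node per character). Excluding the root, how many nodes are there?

Trace insertions, counting only characters that open a new branch:
  "sopagal" → 7 new (s, o, p, a, g, a, l)
  "ta" → 2 new (t, a)
  "rosarro" → 7 new (r, o, s, a, r, r, o)
  "sopagalro" → prefix "sopagal" already present; 2 new (r, o)
  "sogal" → prefix "so" already present; 3 new (g, a, l)
  "lumorro" → 7 new (l, u, m, o, r, r, o)
  "sopapami" → prefix "sopa" already present; 4 new (p, a, m, i)
  "ropavika" → prefix "ro" already present; 6 new (p, a, v, i, k, a)
  "soso" → prefix "so" already present; 2 new (s, o)
  "sopamibel" → prefix "sopa" already present; 5 new (m, i, b, e, l)
  "so" → prefix "so" already present; 0 new (none)
  "sodorne" → prefix "so" already present; 5 new (d, o, r, n, e)
  "rota" → prefix "ro" already present; 2 new (t, a)
  "soventor" → prefix "so" already present; 6 new (v, e, n, t, o, r)
  "sopadefen" → prefix "sopa" already present; 5 new (d, e, f, e, n)
  "de" → 2 new (d, e)
  "netalu" → 6 new (n, e, t, a, l, u)
Total nodes = 7 + 2 + 7 + 2 + 3 + 7 + 4 + 6 + 2 + 5 + 0 + 5 + 2 + 6 + 5 + 2 + 6 = 71

71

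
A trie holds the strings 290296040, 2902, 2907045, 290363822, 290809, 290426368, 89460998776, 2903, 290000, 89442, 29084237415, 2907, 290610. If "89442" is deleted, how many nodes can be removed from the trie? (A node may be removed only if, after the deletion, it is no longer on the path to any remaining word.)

2

After clearing the end-marker at "89442", prune upward until reaching a node still needed by another word.
The suffix "42" (2 nodes) is used only by "89442"; the node for "894" still has the child "6", so pruning stops there.
Nodes removed: 2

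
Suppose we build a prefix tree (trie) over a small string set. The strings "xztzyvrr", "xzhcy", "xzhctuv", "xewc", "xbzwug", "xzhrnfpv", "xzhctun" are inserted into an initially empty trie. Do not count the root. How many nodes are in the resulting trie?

28

Trie structure (* marks end of a word):
(root)
└─ x
   ├─ b
   │  └─ z
   │     └─ w
   │        └─ u
   │           └─ g *
   ├─ e
   │  └─ w
   │     └─ c *
   └─ z
      ├─ h
      │  ├─ c
      │  │  ├─ t
      │  │  │  └─ u
      │  │  │     ├─ n *
      │  │  │     └─ v *
      │  │  └─ y *
      │  └─ r
      │     └─ n
      │        └─ f
      │           └─ p
      │              └─ v *
      └─ t
         └─ z
            └─ y
               └─ v
                  └─ r
                     └─ r *
Counting every labelled node above: 28.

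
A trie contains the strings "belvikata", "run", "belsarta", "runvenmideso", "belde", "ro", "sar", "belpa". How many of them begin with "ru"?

2

Traverse to the node for "ru", then collect every word in that subtree.
Words under "ru": run, runvenmideso
Count: 2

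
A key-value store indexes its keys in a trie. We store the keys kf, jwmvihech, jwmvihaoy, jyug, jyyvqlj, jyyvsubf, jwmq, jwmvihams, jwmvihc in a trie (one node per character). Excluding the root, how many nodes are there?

30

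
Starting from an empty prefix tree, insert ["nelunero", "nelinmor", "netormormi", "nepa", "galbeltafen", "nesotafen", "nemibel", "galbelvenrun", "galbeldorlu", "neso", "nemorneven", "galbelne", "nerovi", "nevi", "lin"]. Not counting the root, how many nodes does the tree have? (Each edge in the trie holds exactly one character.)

75

Insert word by word; a character creates a node only if that edge doesn't already exist:
  "nelunero" → 8 new (n, e, l, u, n, e, r, o)
  "nelinmor" → prefix "nel" already present; 5 new (i, n, m, o, r)
  "netormormi" → prefix "ne" already present; 8 new (t, o, r, m, o, r, m, i)
  "nepa" → prefix "ne" already present; 2 new (p, a)
  "galbeltafen" → 11 new (g, a, l, b, e, l, t, a, f, e, n)
  "nesotafen" → prefix "ne" already present; 7 new (s, o, t, a, f, e, n)
  "nemibel" → prefix "ne" already present; 5 new (m, i, b, e, l)
  "galbelvenrun" → prefix "galbel" already present; 6 new (v, e, n, r, u, n)
  "galbeldorlu" → prefix "galbel" already present; 5 new (d, o, r, l, u)
  "neso" → prefix "neso" already present; 0 new (none)
  "nemorneven" → prefix "nem" already present; 7 new (o, r, n, e, v, e, n)
  "galbelne" → prefix "galbel" already present; 2 new (n, e)
  "nerovi" → prefix "ne" already present; 4 new (r, o, v, i)
  "nevi" → prefix "ne" already present; 2 new (v, i)
  "lin" → 3 new (l, i, n)
Total nodes = 8 + 5 + 8 + 2 + 11 + 7 + 5 + 6 + 5 + 0 + 7 + 2 + 4 + 2 + 3 = 75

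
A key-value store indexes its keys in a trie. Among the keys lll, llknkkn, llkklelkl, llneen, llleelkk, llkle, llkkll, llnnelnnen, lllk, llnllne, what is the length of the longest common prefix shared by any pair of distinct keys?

5

The deepest shared node is where two words last agree before diverging.
e.g. "llkklelkl" and "llkkll" share the prefix "llkkl" of length 5; no pair shares a longer one.
Longest shared-prefix length: 5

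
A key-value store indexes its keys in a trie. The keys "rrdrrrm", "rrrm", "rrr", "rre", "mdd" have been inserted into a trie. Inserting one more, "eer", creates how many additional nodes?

3

Nothing in the trie begins with "e"; the whole of "eer" is new.
3 − 0 = 3 new nodes.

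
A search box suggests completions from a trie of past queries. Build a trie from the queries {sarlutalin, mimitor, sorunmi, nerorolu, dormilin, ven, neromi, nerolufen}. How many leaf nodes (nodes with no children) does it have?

Leaves are exactly the stored words that no other stored word extends.
Those words: "dormilin", "mimitor", "nerolufen", "neromi", "nerorolu", "sarlutalin", "sorunmi", "ven"
Leaf count: 8

8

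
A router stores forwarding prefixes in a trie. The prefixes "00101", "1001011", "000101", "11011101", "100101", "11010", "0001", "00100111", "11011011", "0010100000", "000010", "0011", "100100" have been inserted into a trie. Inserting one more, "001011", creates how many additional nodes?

1

"00101" is already a path in the trie; the remaining "1" must be added.
So 6 − 5 = 1 new nodes.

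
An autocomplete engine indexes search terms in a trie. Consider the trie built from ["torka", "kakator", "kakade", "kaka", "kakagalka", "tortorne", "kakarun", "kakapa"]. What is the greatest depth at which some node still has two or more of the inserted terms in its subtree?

4

The deepest shared node is where two words last agree before diverging.
"kaka" and "kakade" agree on "kaka" (4 characters) before diverging; nothing deeper is shared.
Longest shared-prefix length: 4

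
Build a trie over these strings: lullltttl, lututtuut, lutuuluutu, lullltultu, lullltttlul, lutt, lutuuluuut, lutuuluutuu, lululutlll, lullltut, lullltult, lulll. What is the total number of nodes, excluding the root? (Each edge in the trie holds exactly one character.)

For each word, the new-node count is its length minus the longest prefix already in the trie:
  "lullltttl" → 9 new (l, u, l, l, l, t, t, t, l)
  "lututtuut" → prefix "lu" already present; 7 new (t, u, t, t, u, u, t)
  "lutuuluutu" → prefix "lutu" already present; 6 new (u, l, u, u, t, u)
  "lullltultu" → prefix "lulllt" already present; 4 new (u, l, t, u)
  "lullltttlul" → prefix "lullltttl" already present; 2 new (u, l)
  "lutt" → prefix "lut" already present; 1 new (t)
  "lutuuluuut" → prefix "lutuuluu" already present; 2 new (u, t)
  "lutuuluutuu" → prefix "lutuuluutu" already present; 1 new (u)
  "lululutlll" → prefix "lul" already present; 7 new (u, l, u, t, l, l, l)
  "lullltut" → prefix "lullltu" already present; 1 new (t)
  "lullltult" → prefix "lullltult" already present; 0 new (none)
  "lulll" → prefix "lulll" already present; 0 new (none)
Total nodes = 9 + 7 + 6 + 4 + 2 + 1 + 2 + 1 + 7 + 1 + 0 + 0 = 40

40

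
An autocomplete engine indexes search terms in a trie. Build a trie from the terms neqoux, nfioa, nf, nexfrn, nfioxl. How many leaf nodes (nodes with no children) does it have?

Leaves are exactly the stored words that no other stored word extends.
Those words: "neqoux", "nexfrn", "nfioa", "nfioxl"
Leaf count: 4

4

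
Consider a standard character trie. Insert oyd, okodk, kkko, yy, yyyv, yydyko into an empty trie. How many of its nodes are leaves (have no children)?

5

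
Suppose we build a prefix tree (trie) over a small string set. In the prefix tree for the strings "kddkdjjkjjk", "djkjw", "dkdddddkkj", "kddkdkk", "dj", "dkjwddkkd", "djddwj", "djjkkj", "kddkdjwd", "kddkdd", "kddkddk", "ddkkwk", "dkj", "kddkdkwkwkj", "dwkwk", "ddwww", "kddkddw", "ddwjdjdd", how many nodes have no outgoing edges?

15

Leaves are exactly the stored words that no other stored word extends.
Those words: "ddkkwk", "ddwjdjdd", "ddwww", "djddwj", "djjkkj", "djkjw", "dkdddddkkj", "dkjwddkkd", "dwkwk", "kddkddk", "kddkddw", "kddkdjjkjjk", "kddkdjwd", "kddkdkk", "kddkdkwkwkj"
Leaf count: 15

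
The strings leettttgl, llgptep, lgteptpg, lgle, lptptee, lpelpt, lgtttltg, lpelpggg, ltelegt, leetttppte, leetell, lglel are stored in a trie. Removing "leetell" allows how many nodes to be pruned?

3

After clearing the end-marker at "leetell", prune upward until reaching a node still needed by another word.
The suffix "ell" (3 nodes) is used only by "leetell"; the node for "leet" still has the child "t", so pruning stops there.
Nodes removed: 3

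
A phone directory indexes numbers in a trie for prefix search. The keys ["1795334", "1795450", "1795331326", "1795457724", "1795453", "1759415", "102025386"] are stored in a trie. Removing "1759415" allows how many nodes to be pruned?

Walk "1759415" from the leaf back toward the root, removing each node that no remaining word uses.
The suffix "59415" (5 nodes) is used only by "1759415"; the node for "17" still has the child "9", so pruning stops there.
Nodes removed: 5

5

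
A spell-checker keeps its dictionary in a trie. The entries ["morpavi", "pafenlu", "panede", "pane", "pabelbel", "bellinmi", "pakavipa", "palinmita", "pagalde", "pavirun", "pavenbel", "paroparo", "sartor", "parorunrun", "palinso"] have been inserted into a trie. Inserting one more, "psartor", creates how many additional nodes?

"p" is already a path in the trie; the remaining "sartor" must be added.
New nodes needed: |"psartor"| − 1 = 7 − 1 = 6.

6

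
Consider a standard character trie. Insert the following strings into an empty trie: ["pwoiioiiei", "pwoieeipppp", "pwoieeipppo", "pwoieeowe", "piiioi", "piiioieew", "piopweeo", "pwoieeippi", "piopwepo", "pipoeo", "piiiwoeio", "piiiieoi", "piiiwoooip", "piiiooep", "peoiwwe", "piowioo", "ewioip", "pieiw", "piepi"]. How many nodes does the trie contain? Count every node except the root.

Insert word by word; a character creates a node only if that edge doesn't already exist:
  "pwoiioiiei" → 10 new (p, w, o, i, i, o, i, i, e, i)
  "pwoieeipppp" → prefix "pwoi" already present; 7 new (e, e, i, p, p, p, p)
  "pwoieeipppo" → prefix "pwoieeippp" already present; 1 new (o)
  "pwoieeowe" → prefix "pwoiee" already present; 3 new (o, w, e)
  "piiioi" → prefix "p" already present; 5 new (i, i, i, o, i)
  "piiioieew" → prefix "piiioi" already present; 3 new (e, e, w)
  "piopweeo" → prefix "pi" already present; 6 new (o, p, w, e, e, o)
  "pwoieeippi" → prefix "pwoieeipp" already present; 1 new (i)
  "piopwepo" → prefix "piopwe" already present; 2 new (p, o)
  "pipoeo" → prefix "pi" already present; 4 new (p, o, e, o)
  "piiiwoeio" → prefix "piii" already present; 5 new (w, o, e, i, o)
  "piiiieoi" → prefix "piii" already present; 4 new (i, e, o, i)
  "piiiwoooip" → prefix "piiiwo" already present; 4 new (o, o, i, p)
  "piiiooep" → prefix "piiio" already present; 3 new (o, e, p)
  "peoiwwe" → prefix "p" already present; 6 new (e, o, i, w, w, e)
  "piowioo" → prefix "pio" already present; 4 new (w, i, o, o)
  "ewioip" → 6 new (e, w, i, o, i, p)
  "pieiw" → prefix "pi" already present; 3 new (e, i, w)
  "piepi" → prefix "pie" already present; 2 new (p, i)
Total nodes = 10 + 7 + 1 + 3 + 5 + 3 + 6 + 1 + 2 + 4 + 5 + 4 + 4 + 3 + 6 + 4 + 6 + 3 + 2 = 79

79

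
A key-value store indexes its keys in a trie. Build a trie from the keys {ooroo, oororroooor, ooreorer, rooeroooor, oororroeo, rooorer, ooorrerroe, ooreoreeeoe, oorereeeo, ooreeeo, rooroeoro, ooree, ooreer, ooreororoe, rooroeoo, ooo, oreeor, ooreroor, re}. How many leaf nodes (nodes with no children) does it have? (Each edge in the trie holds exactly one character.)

Leaves are exactly the stored words that no other stored word extends.
Those words: "ooorrerroe", "ooreeeo", "ooreer", "ooreoreeeoe", "ooreorer", "ooreororoe", "oorereeeo", "ooreroor", "ooroo", "oororroeo", "oororroooor", "oreeor", "re", "rooeroooor", "rooorer", "rooroeoo", "rooroeoro"
Leaf count: 17

17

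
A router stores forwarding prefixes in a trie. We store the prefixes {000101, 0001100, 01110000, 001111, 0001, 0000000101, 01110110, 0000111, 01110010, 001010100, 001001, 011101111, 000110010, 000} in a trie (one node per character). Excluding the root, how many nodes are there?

Trace insertions, counting only characters that open a new branch:
  "000101" → 6 new (0, 0, 0, 1, 0, 1)
  "0001100" → prefix "0001" already present; 3 new (1, 0, 0)
  "01110000" → prefix "0" already present; 7 new (1, 1, 1, 0, 0, 0, 0)
  "001111" → prefix "00" already present; 4 new (1, 1, 1, 1)
  "0001" → prefix "0001" already present; 0 new (none)
  "0000000101" → prefix "000" already present; 7 new (0, 0, 0, 0, 1, 0, 1)
  "01110110" → prefix "01110" already present; 3 new (1, 1, 0)
  "0000111" → prefix "0000" already present; 3 new (1, 1, 1)
  "01110010" → prefix "011100" already present; 2 new (1, 0)
  "001010100" → prefix "001" already present; 6 new (0, 1, 0, 1, 0, 0)
  "001001" → prefix "0010" already present; 2 new (0, 1)
  "011101111" → prefix "0111011" already present; 2 new (1, 1)
  "000110010" → prefix "0001100" already present; 2 new (1, 0)
  "000" → prefix "000" already present; 0 new (none)
Total nodes = 6 + 3 + 7 + 4 + 0 + 7 + 3 + 3 + 2 + 6 + 2 + 2 + 2 + 0 = 47

47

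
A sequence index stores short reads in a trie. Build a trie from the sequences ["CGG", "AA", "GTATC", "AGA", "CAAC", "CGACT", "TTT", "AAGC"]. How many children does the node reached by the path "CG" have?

The children of the "CG" node are the distinct next characters among strings starting with "CG".
Distinct next characters after "CG": A, G.
That node has 2 child edges.

2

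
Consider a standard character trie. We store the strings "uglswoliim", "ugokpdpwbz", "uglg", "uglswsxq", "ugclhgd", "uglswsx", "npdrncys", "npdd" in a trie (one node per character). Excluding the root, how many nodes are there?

Trie structure (* marks end of a word):
(root)
├─ n
│  └─ p
│     └─ d
│        ├─ d *
│        └─ r
│           └─ n
│              └─ c
│                 └─ y
│                    └─ s *
└─ u
   └─ g
      ├─ c
      │  └─ l
      │     └─ h
      │        └─ g
      │           └─ d *
      ├─ l
      │  ├─ g *
      │  └─ s
      │     └─ w
      │        ├─ o
      │        │  └─ l
      │        │     └─ i
      │        │        └─ i
      │        │           └─ m *
      │        └─ s
      │           └─ x *
      │              └─ q *
      └─ o
         └─ k
            └─ p
               └─ d
                  └─ p
                     └─ w
                        └─ b
                           └─ z *
Counting every labelled node above: 36.

36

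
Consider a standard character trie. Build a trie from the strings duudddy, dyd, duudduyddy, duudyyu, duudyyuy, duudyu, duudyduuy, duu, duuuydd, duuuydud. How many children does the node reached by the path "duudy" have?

Walk "duudy" from the root, arriving at one node.
Characters that immediately follow "duudy" among the stored strings: {d, u, y}.
That node has 3 child edges.

3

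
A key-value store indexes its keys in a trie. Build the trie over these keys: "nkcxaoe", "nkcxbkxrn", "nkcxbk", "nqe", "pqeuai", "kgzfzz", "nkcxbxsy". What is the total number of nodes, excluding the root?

29

For each word, the new-node count is its length minus the longest prefix already in the trie:
  "nkcxaoe" → 7 new (n, k, c, x, a, o, e)
  "nkcxbkxrn" → prefix "nkcx" already present; 5 new (b, k, x, r, n)
  "nkcxbk" → prefix "nkcxbk" already present; 0 new (none)
  "nqe" → prefix "n" already present; 2 new (q, e)
  "pqeuai" → 6 new (p, q, e, u, a, i)
  "kgzfzz" → 6 new (k, g, z, f, z, z)
  "nkcxbxsy" → prefix "nkcxb" already present; 3 new (x, s, y)
Total nodes = 7 + 5 + 0 + 2 + 6 + 6 + 3 = 29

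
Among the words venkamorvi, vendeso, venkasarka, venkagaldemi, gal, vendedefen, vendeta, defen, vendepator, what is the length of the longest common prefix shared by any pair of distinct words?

5

Equivalently: take the maximum, over all pairs, of their longest common prefix length.
"vendedefen" and "vendepator" agree on "vende" (5 characters) before diverging; nothing deeper is shared.
Longest shared-prefix length: 5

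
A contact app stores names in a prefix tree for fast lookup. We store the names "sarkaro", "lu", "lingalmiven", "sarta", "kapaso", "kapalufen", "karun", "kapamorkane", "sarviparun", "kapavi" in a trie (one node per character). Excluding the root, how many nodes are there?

51

Trace insertions, counting only characters that open a new branch:
  "sarkaro" → 7 new (s, a, r, k, a, r, o)
  "lu" → 2 new (l, u)
  "lingalmiven" → prefix "l" already present; 10 new (i, n, g, a, l, m, i, v, e, n)
  "sarta" → prefix "sar" already present; 2 new (t, a)
  "kapaso" → 6 new (k, a, p, a, s, o)
  "kapalufen" → prefix "kapa" already present; 5 new (l, u, f, e, n)
  "karun" → prefix "ka" already present; 3 new (r, u, n)
  "kapamorkane" → prefix "kapa" already present; 7 new (m, o, r, k, a, n, e)
  "sarviparun" → prefix "sar" already present; 7 new (v, i, p, a, r, u, n)
  "kapavi" → prefix "kapa" already present; 2 new (v, i)
Total nodes = 7 + 2 + 10 + 2 + 6 + 5 + 3 + 7 + 7 + 2 = 51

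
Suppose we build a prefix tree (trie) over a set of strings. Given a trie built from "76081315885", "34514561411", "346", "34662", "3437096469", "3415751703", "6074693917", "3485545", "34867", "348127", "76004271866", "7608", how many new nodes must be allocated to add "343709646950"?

"3437096469" is already a path in the trie; the remaining "50" must be added.
New nodes needed: |"343709646950"| − 10 = 12 − 10 = 2.

2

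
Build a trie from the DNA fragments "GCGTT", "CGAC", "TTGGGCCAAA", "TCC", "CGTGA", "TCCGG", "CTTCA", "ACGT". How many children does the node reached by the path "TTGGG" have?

1

Walk "TTGGG" from the root, arriving at one node.
Characters that immediately follow "TTGGG" among the stored strings: {C}.
That node has 1 child edge.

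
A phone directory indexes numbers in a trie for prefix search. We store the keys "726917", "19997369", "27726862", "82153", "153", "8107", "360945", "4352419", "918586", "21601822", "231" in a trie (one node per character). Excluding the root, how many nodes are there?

60

Trace insertions, counting only characters that open a new branch:
  "726917" → 6 new (7, 2, 6, 9, 1, 7)
  "19997369" → 8 new (1, 9, 9, 9, 7, 3, 6, 9)
  "27726862" → 8 new (2, 7, 7, 2, 6, 8, 6, 2)
  "82153" → 5 new (8, 2, 1, 5, 3)
  "153" → prefix "1" already present; 2 new (5, 3)
  "8107" → prefix "8" already present; 3 new (1, 0, 7)
  "360945" → 6 new (3, 6, 0, 9, 4, 5)
  "4352419" → 7 new (4, 3, 5, 2, 4, 1, 9)
  "918586" → 6 new (9, 1, 8, 5, 8, 6)
  "21601822" → prefix "2" already present; 7 new (1, 6, 0, 1, 8, 2, 2)
  "231" → prefix "2" already present; 2 new (3, 1)
Total nodes = 6 + 8 + 8 + 5 + 2 + 3 + 6 + 7 + 6 + 7 + 2 = 60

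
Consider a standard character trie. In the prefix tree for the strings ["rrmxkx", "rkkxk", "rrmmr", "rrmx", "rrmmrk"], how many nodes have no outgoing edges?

3

Leaves are exactly the stored words that no other stored word extends.
Those words: "rkkxk", "rrmmrk", "rrmxkx"
Leaf count: 3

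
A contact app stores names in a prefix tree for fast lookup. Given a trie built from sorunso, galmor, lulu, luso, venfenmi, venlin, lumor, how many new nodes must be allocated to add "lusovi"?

"luso" is already a path in the trie; the remaining "vi" must be added.
Each of the 2 remaining characters creates one node.

2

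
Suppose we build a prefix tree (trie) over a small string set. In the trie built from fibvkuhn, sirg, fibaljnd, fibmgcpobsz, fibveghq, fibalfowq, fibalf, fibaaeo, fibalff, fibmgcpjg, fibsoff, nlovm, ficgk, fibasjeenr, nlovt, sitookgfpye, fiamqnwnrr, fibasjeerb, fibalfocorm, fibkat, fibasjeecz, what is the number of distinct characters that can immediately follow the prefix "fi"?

The children of the "fi" node are the distinct next characters among strings starting with "fi".
Characters that immediately follow "fi" among the stored strings: {a, b, c}.
That node has 3 child edges.

3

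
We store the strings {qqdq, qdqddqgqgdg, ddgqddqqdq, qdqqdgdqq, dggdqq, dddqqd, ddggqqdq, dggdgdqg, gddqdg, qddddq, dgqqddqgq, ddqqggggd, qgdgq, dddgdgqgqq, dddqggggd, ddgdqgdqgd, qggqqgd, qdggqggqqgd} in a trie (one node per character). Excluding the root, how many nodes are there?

Count nodes per top-level branch (shared prefixes stored once):
  'd'-branch (dddgdgqgqq, dddqggggd, dddqqd, ddgdqgdqgd, ddggqqdq, ddgqddqqdq, ddqqggggd, dggdgdqg, dggdqq, dgqqddqgq): 61 nodes
  'g'-branch (gddqdg): 6 nodes
  'q'-branch (qddddq, qdggqggqqgd, qdqddqgqgdg, qdqqdgdqq, qgdgq, qggqqgd, qqdq): 42 nodes
Sum: 109

109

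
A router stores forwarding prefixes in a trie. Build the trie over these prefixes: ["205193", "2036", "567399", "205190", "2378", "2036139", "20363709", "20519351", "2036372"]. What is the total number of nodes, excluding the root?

Count nodes per top-level branch (shared prefixes stored once):
  '2'-branch (2036, 2036139, 20363709, 2036372, 205190, 205193, 20519351, 2378): 22 nodes
  '5'-branch (567399): 6 nodes
Sum: 28

28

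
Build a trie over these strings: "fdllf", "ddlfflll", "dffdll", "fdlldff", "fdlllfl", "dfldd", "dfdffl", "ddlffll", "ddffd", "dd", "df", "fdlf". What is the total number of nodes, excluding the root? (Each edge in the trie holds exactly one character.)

Trie structure (* marks end of a word):
(root)
├─ d
│  ├─ d *
│  │  ├─ f
│  │  │  └─ f
│  │  │     └─ d *
│  │  └─ l
│  │     └─ f
│  │        └─ f
│  │           └─ l
│  │              └─ l *
│  │                 └─ l *
│  └─ f *
│     ├─ d
│     │  └─ f
│     │     └─ f
│     │        └─ l *
│     ├─ f
│     │  └─ d
│     │     └─ l
│     │        └─ l *
│     └─ l
│        └─ d
│           └─ d *
└─ f
   └─ d
      └─ l
         ├─ f *
         └─ l
            ├─ d
            │  └─ f
            │     └─ f *
            ├─ f *
            └─ l
               └─ f
                  └─ l *
Counting every labelled node above: 35.

35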